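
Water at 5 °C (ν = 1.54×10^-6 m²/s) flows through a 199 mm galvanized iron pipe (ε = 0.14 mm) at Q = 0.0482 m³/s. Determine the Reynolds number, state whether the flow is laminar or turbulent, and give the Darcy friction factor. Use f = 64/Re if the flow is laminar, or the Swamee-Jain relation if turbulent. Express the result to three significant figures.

Re ≈ 2.00×10^5; turbulent; f ≈ 0.0199

V = 4Q/(πD²) = 1.550 m/s
Re = VD/ν = 1.550·0.199/1.54×10^-6 = 2.00×10^5
Re > 4000 → turbulent; ε/D = 7.04×10^-4
Swamee-Jain: f = 0.01993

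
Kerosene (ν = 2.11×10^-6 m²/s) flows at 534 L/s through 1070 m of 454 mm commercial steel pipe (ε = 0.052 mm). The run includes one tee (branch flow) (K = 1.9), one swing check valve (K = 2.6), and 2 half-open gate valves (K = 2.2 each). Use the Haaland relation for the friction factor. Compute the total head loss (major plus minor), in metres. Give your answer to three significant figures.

V = 4Q/(πD²) = 3.299 m/s; V²/2g = 0.5546 m
Re = 7.10×10^5, ε/D = 1.15×10^-4 → f = 0.01393 (Haaland)
Major: h_f = f(L/D)·V²/2g = 0.01393·2357·0.5546 = 18.20 m
Minor: ΣK = 8.90; h_m = ΣK·V²/2g = 4.936 m
Total H_L = 18.20 + 4.936 = 23.14 m

H_L ≈ 23.1 m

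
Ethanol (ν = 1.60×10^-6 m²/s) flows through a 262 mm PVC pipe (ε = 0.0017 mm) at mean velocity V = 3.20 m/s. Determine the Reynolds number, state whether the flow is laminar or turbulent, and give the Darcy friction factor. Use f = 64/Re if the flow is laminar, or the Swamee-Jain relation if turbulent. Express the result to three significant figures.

Re = VD/ν = 3.200·0.262/1.60×10^-6 = 5.24×10^5
Re > 4000 → turbulent; ε/D = 6.49×10^-6
Swamee-Jain: f = 0.01309

Re ≈ 5.24×10^5; turbulent; f ≈ 0.0131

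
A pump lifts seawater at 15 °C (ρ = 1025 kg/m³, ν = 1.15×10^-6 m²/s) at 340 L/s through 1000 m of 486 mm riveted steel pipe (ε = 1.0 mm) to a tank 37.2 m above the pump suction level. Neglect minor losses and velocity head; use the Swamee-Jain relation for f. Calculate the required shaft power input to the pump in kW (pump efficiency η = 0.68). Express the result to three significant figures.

P_shaft ≈ 229 kW

V = 4Q/(πD²) = 1.833 m/s; Re = 7.75×10^5; ε/D = 0.00206; f = 0.02392
h_f = f(L/D)V²/2g = 8.426 m
Total head H = z + h_f = 37.2 + 8.426 = 45.63 m
P_hyd = ρgQH = 1025·9.81·0.340·45.63 = 156.0 kW
P_shaft = P_hyd/η = 156.0/0.68 = 229.4 kW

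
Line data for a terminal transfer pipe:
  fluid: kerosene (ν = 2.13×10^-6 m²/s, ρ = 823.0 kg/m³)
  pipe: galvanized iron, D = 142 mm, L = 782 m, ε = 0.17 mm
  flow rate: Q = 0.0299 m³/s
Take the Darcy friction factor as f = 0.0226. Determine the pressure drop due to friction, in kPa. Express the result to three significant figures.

V = 4Q/(πD²) = 4·0.0299/(π·0.142²) = 1.888 m/s
h_f = f(L/D)V²/(2g) = 0.02260·(782/0.142)·1.888²/(2·9.81) = 22.61 m
Δp = ρg·h_f = 823.0·9.81·22.61 = 182.6 kPa

Δp ≈ 183 kPa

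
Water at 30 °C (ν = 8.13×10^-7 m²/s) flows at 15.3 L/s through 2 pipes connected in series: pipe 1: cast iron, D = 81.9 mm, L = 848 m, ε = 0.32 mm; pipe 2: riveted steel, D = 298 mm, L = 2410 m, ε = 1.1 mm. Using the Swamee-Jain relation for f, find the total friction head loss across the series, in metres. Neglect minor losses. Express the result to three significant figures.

H ≈ 129 m

Pipe 1: V = 2.904 m/s, Re = 2.93×10^5, ε/D = 0.00391, f = 0.02875, h_1 = f(L/D)V²/2g = 128.0 m
Pipe 2: V = 0.2194 m/s, Re = 8.04×10^4, ε/D = 0.00369, f = 0.02944, h_2 = f(L/D)V²/2g = 0.5839 m
Series → Q common, losses add: H = Σh = 128.6 m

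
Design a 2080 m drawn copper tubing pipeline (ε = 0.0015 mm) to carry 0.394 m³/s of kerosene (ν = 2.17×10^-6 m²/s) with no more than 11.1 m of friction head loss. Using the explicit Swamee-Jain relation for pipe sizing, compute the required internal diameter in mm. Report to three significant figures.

D ≈ 510 mm

Swamee-Jain (Type III): D = 0.66·[ε^1.25·(LQ²/(gh_f))^4.75 + ν·Q^9.4·(L/(gh_f))^5.2]^0.04
LQ²/(gh_f) = 2.965; L/(gh_f) = 19.10
Term 1 = ε^1.25·(…)^4.75 = 9.17×10^-6; Term 2 = ν·Q^9.4·(…)^5.2 = 0.00157
D = 0.66·(9.17×10^-6 + 0.00157)^0.04 = 0.5099 m = 510 mm
Check: V = 1.93 m/s, Re = 4.53×10^5, f = 0.01337, h_f = 10.3 m ≈ 11.1 m ✓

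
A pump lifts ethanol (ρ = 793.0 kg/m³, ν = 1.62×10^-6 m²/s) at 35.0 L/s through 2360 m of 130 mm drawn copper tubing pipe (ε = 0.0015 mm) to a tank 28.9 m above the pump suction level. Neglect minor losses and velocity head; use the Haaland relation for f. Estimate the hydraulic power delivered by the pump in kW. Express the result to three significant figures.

P_hyd ≈ 34.8 kW

V = 4Q/(πD²) = 2.637 m/s; Re = 2.12×10^5; ε/D = 1.15×10^-5; f = 0.01540
h_f = f(L/D)V²/2g = 99.09 m
Total head H = z + h_f = 28.9 + 99.09 = 128.0 m
P_hyd = ρgQH = 793.0·9.81·0.0350·128.0 = 34.85 kW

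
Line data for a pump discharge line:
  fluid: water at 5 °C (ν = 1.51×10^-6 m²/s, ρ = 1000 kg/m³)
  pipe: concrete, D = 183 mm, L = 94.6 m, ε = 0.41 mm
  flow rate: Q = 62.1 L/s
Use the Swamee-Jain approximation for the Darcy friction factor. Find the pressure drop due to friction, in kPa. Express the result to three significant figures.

V = 4Q/(πD²) = 4·0.0621/(π·0.183²) = 2.361 m/s
Re = VD/ν = 2.361·0.183/1.51×10^-6 = 2.86×10^5 → turbulent
ε/D = 0.41/183 = 0.00224
Swamee-Jain: f = 0.02488
h_f = f(L/D)V²/(2g) = 0.02488·(94.6/0.183)·2.361²/(2·9.81) = 3.654 m
Δp = ρg·h_f = 1000·9.81·3.654 = 35.84 kPa

Δp ≈ 35.8 kPa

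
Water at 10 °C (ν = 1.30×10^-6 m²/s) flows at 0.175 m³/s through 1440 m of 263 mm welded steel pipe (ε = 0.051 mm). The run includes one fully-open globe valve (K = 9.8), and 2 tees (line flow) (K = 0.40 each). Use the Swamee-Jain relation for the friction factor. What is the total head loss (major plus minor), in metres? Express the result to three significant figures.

V = 4Q/(πD²) = 3.221 m/s; V²/2g = 0.5289 m
Re = 6.52×10^5, ε/D = 1.94×10^-4 → f = 0.01513 (Swamee-Jain)
Major: h_f = f(L/D)·V²/2g = 0.01513·5475·0.5289 = 43.80 m
Minor: ΣK = 10.6; h_m = ΣK·V²/2g = 5.606 m
Total H_L = 43.80 + 5.606 = 49.41 m

H_L ≈ 49.4 m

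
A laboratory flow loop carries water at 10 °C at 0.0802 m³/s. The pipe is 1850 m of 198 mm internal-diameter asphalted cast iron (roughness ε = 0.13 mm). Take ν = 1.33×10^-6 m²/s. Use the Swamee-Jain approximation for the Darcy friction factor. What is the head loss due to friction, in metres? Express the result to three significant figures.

V = 4Q/(πD²) = 4·0.0802/(π·0.198²) = 2.605 m/s
Re = VD/ν = 2.605·0.198/1.33×10^-6 = 3.88×10^5 → turbulent
ε/D = 0.13/198 = 6.57×10^-4
Swamee-Jain: f = 0.01891
h_f = f(L/D)V²/(2g) = 0.01891·(1850/0.198)·2.605²/(2·9.81) = 61.09 m

h_f ≈ 61.1 m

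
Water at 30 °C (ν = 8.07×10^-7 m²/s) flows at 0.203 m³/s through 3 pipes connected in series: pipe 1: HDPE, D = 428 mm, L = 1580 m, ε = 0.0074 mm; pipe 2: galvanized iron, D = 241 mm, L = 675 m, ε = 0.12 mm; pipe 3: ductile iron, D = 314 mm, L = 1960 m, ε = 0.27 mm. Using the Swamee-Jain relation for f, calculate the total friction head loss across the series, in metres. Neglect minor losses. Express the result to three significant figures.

H ≈ 95.5 m

Pipe 1: V = 1.411 m/s, Re = 7.48×10^5, ε/D = 1.73×10^-5, f = 0.01254, h_1 = f(L/D)V²/2g = 4.699 m
Pipe 2: V = 4.450 m/s, Re = 1.33×10^6, ε/D = 4.98×10^-4, f = 0.01716, h_2 = f(L/D)V²/2g = 48.50 m
Pipe 3: V = 2.621 m/s, Re = 1.02×10^6, ε/D = 8.60×10^-4, f = 0.01936, h_3 = f(L/D)V²/2g = 42.32 m
Series → Q common, losses add: H = Σh = 95.52 m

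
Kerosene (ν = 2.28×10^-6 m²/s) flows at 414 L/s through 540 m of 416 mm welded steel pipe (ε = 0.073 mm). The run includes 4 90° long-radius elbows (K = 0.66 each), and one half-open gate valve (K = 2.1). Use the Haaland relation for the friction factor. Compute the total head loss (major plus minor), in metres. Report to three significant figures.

V = 4Q/(πD²) = 3.046 m/s; V²/2g = 0.4729 m
Re = 5.56×10^5, ε/D = 1.75×10^-4 → f = 0.01492 (Haaland)
Major: h_f = f(L/D)·V²/2g = 0.01492·1298·0.4729 = 9.157 m
Minor: ΣK = 4.74; h_m = ΣK·V²/2g = 2.241 m
Total H_L = 9.157 + 2.241 = 11.40 m

H_L ≈ 11.4 m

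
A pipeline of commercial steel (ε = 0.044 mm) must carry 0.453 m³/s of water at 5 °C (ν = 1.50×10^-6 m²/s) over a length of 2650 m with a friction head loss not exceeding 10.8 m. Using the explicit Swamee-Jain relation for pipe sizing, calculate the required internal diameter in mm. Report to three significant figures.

D ≈ 569 mm

Swamee-Jain (Type III): D = 0.66·[ε^1.25·(LQ²/(gh_f))^4.75 + ν·Q^9.4·(L/(gh_f))^5.2]^0.04
LQ²/(gh_f) = 5.133; L/(gh_f) = 25.01
Term 1 = ε^1.25·(…)^4.75 = 0.00848; Term 2 = ν·Q^9.4·(…)^5.2 = 0.0164
D = 0.66·(0.00848 + 0.0164)^0.04 = 0.5693 m = 569 mm
Check: V = 1.78 m/s, Re = 6.75×10^5, f = 0.01370, h_f = 10.3 m ≈ 10.8 m ✓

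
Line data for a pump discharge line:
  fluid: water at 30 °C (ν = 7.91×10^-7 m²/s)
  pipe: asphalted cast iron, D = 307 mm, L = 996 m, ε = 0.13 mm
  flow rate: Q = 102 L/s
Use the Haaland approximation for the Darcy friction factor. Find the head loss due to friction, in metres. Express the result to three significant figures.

V = 4Q/(πD²) = 4·0.102/(π·0.307²) = 1.378 m/s
Re = VD/ν = 1.378·0.307/7.91×10^-7 = 5.35×10^5 → turbulent
ε/D = 0.13/307 = 4.23×10^-4
Haaland: f = 0.01702
h_f = f(L/D)V²/(2g) = 0.01702·(996/0.307)·1.378²/(2·9.81) = 5.342 m

h_f ≈ 5.34 m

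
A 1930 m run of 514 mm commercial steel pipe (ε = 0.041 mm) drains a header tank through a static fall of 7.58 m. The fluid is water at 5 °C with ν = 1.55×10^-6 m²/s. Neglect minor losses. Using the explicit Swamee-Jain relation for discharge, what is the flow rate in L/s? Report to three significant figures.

Q ≈ 349 L/s

Swamee-Jain (Type II): Q = -0.965·√(gD⁵h_f/L)·ln[ε/(3.7D) + √(3.17ν²L/(gD³h_f))]
√(gD⁵h_f/L) = √(9.81·0.514⁵·7.58/1930) = 0.03718
ε/(3.7D) = 2.16×10^-5; √(3.17ν²L/(gD³h_f)) = 3.82×10^-5
Q = -0.965·0.03718·ln(5.971×10^-5) = 0.3489 m³/s
Check: V = 1.68 m/s, Re = 5.58×10^5, f = 0.01404, h_f = 7.60 m ≈ 7.58 m ✓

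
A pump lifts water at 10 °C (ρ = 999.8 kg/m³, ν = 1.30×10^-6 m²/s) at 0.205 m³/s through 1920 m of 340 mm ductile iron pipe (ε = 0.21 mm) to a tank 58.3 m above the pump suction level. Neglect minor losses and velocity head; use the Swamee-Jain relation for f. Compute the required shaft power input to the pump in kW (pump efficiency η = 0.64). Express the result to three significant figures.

V = 4Q/(πD²) = 2.258 m/s; Re = 5.91×10^5; ε/D = 6.18×10^-4; f = 0.01835
h_f = f(L/D)V²/2g = 26.93 m
Total head H = z + h_f = 58.3 + 26.93 = 85.23 m
P_hyd = ρgQH = 999.8·9.81·0.205·85.23 = 171.4 kW
P_shaft = P_hyd/η = 171.4/0.64 = 267.7 kW

P_shaft ≈ 268 kW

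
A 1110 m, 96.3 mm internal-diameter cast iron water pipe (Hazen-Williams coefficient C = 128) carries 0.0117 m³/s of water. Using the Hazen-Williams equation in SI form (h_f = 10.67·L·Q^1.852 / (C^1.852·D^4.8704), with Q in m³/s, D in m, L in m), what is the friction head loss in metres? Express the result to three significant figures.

h_f = 10.67·1110·0.0117^1.852 / (128^1.852·0.0963^4.8704) = 34.94 m

h_f ≈ 34.9 m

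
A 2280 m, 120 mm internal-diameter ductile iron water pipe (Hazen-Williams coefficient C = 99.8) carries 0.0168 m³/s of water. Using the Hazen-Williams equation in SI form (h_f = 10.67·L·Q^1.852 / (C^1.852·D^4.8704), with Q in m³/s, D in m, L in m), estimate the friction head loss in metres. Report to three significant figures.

h_f ≈ 76.2 m

h_f = 10.67·2280·0.0168^1.852 / (99.8^1.852·0.120^4.8704) = 76.16 m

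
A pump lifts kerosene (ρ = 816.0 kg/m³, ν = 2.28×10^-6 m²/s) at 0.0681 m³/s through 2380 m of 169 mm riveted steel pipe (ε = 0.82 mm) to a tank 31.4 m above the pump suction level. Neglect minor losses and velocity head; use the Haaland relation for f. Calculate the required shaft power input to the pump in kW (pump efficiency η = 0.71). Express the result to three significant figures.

P_shaft ≈ 179 kW

V = 4Q/(πD²) = 3.036 m/s; Re = 2.25×10^5; ε/D = 0.00485; f = 0.03055
h_f = f(L/D)V²/2g = 202.1 m
Total head H = z + h_f = 31.4 + 202.1 = 233.5 m
P_hyd = ρgQH = 816.0·9.81·0.0681·233.5 = 127.3 kW
P_shaft = P_hyd/η = 127.3/0.71 = 179.3 kW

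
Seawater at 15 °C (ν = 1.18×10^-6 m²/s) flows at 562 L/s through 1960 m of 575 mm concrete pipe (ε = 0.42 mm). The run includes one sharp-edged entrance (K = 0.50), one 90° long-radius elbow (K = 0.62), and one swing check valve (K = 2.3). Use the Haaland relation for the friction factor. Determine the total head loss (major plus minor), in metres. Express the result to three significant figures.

H_L ≈ 15.9 m

V = 4Q/(πD²) = 2.164 m/s; V²/2g = 0.2387 m
Re = 1.05×10^6, ε/D = 7.30×10^-4 → f = 0.01857 (Haaland)
Major: h_f = f(L/D)·V²/2g = 0.01857·3409·0.2387 = 15.11 m
Minor: ΣK = 3.42; h_m = ΣK·V²/2g = 0.8165 m
Total H_L = 15.11 + 0.8165 = 15.93 m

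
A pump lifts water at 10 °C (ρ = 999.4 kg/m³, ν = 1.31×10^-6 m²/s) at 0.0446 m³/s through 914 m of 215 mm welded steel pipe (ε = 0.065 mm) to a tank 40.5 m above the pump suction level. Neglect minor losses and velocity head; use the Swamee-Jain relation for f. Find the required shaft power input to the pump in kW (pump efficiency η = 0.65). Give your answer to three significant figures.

P_shaft ≈ 31.2 kW

V = 4Q/(πD²) = 1.228 m/s; Re = 2.02×10^5; ε/D = 3.02×10^-4; f = 0.01779
h_f = f(L/D)V²/2g = 5.817 m
Total head H = z + h_f = 40.5 + 5.817 = 46.32 m
P_hyd = ρgQH = 999.4·9.81·0.0446·46.32 = 20.25 kW
P_shaft = P_hyd/η = 20.25/0.65 = 31.16 kW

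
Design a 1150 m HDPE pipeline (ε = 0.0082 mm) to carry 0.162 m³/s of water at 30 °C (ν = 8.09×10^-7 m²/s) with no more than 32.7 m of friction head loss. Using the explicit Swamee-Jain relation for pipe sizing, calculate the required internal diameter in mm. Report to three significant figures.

Swamee-Jain (Type III): D = 0.66·[ε^1.25·(LQ²/(gh_f))^4.75 + ν·Q^9.4·(L/(gh_f))^5.2]^0.04
LQ²/(gh_f) = 0.09408; L/(gh_f) = 3.585
Term 1 = ε^1.25·(…)^4.75 = 5.84×10^-12; Term 2 = ν·Q^9.4·(…)^5.2 = 2.29×10^-11
D = 0.66·(5.84×10^-12 + 2.29×10^-11)^0.04 = 0.2500 m = 250 mm
Check: V = 3.30 m/s, Re = 1.02×10^6, f = 0.01232, h_f = 31.5 m ≈ 32.7 m ✓

D ≈ 250 mm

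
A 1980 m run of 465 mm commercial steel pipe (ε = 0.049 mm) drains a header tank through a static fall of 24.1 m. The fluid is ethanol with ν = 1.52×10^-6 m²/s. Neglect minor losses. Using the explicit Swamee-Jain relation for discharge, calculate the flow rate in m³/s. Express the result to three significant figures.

Q ≈ 0.484 m³/s

Swamee-Jain (Type II): Q = -0.965·√(gD⁵h_f/L)·ln[ε/(3.7D) + √(3.17ν²L/(gD³h_f))]
√(gD⁵h_f/L) = √(9.81·0.465⁵·24.1/1980) = 0.05095
ε/(3.7D) = 2.85×10^-5; √(3.17ν²L/(gD³h_f)) = 2.47×10^-5
Q = -0.965·0.05095·ln(5.318×10^-5) = 0.4839 m³/s
Check: V = 2.85 m/s, Re = 8.72×10^5, f = 0.01374, h_f = 24.2 m ≈ 24.1 m ✓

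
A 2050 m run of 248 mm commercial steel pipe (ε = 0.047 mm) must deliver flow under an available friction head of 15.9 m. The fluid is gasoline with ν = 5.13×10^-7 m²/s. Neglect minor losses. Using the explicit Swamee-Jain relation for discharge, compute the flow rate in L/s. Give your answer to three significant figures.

Q ≈ 77.1 L/s

Swamee-Jain (Type II): Q = -0.965·√(gD⁵h_f/L)·ln[ε/(3.7D) + √(3.17ν²L/(gD³h_f))]
√(gD⁵h_f/L) = √(9.81·0.248⁵·15.9/2050) = 0.008449
ε/(3.7D) = 5.12×10^-5; √(3.17ν²L/(gD³h_f)) = 2.68×10^-5
Q = -0.965·0.008449·ln(7.803×10^-5) = 0.07711 m³/s
Check: V = 1.60 m/s, Re = 7.72×10^5, f = 0.01490, h_f = 16.0 m ≈ 15.9 m ✓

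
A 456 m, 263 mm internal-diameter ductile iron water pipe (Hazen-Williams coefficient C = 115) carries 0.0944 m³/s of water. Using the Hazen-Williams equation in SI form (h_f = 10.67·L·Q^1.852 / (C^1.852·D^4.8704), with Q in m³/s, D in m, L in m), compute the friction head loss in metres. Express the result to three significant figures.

h_f = 10.67·456·0.0944^1.852 / (115^1.852·0.263^4.8704) = 6.272 m

h_f ≈ 6.27 m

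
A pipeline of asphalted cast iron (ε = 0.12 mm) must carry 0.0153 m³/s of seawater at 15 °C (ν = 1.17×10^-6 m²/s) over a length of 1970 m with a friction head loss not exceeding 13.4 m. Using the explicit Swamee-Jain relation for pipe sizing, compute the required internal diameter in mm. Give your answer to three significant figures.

Swamee-Jain (Type III): D = 0.66·[ε^1.25·(LQ²/(gh_f))^4.75 + ν·Q^9.4·(L/(gh_f))^5.2]^0.04
LQ²/(gh_f) = 0.003508; L/(gh_f) = 14.99
Term 1 = ε^1.25·(…)^4.75 = 2.74×10^-17; Term 2 = ν·Q^9.4·(…)^5.2 = 1.31×10^-17
D = 0.66·(2.74×10^-17 + 1.31×10^-17)^0.04 = 0.1458 m = 146 mm
Check: V = 0.916 m/s, Re = 1.14×10^5, f = 0.02142, h_f = 12.4 m ≈ 13.4 m ✓

D ≈ 146 mm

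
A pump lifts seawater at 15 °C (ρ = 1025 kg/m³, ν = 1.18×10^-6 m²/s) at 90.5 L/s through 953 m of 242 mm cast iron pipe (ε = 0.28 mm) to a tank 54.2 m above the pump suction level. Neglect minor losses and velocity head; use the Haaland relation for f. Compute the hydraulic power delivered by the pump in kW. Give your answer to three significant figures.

V = 4Q/(πD²) = 1.968 m/s; Re = 4.04×10^5; ε/D = 0.00116; f = 0.02097
h_f = f(L/D)V²/2g = 16.30 m
Total head H = z + h_f = 54.2 + 16.30 = 70.50 m
P_hyd = ρgQH = 1025·9.81·0.0905·70.50 = 64.15 kW

P_hyd ≈ 64.2 kW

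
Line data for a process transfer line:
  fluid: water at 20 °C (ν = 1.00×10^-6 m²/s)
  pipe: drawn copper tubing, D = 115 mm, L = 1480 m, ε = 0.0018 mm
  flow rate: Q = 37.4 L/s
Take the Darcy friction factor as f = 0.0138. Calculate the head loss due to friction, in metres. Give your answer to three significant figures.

V = 4Q/(πD²) = 4·0.0374/(π·0.115²) = 3.601 m/s
h_f = f(L/D)V²/(2g) = 0.01380·(1480/0.115)·3.601²/(2·9.81) = 117.4 m

h_f ≈ 117 m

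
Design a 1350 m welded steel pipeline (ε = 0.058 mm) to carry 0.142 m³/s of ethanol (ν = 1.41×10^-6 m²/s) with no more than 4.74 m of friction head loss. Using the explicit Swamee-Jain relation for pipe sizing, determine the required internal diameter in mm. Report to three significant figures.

D ≈ 380 mm

Swamee-Jain (Type III): D = 0.66·[ε^1.25·(LQ²/(gh_f))^4.75 + ν·Q^9.4·(L/(gh_f))^5.2]^0.04
LQ²/(gh_f) = 0.5854; L/(gh_f) = 29.03
Term 1 = ε^1.25·(…)^4.75 = 3.98×10^-7; Term 2 = ν·Q^9.4·(…)^5.2 = 6.13×10^-7
D = 0.66·(3.98×10^-7 + 6.13×10^-7)^0.04 = 0.3800 m = 380 mm
Check: V = 1.25 m/s, Re = 3.37×10^5, f = 0.01569, h_f = 4.46 m ≈ 4.74 m ✓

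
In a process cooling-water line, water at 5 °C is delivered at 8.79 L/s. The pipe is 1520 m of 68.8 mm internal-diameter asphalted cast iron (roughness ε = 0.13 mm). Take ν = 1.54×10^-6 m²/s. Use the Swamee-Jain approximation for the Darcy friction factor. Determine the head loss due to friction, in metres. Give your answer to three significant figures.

V = 4Q/(πD²) = 4·0.00879/(π·0.0688²) = 2.364 m/s
Re = VD/ν = 2.364·0.0688/1.54×10^-6 = 1.06×10^5 → turbulent
ε/D = 0.13/68.8 = 0.00189
Swamee-Jain: f = 0.02495
h_f = f(L/D)V²/(2g) = 0.02495·(1520/0.0688)·2.364²/(2·9.81) = 157.1 m

h_f ≈ 157 m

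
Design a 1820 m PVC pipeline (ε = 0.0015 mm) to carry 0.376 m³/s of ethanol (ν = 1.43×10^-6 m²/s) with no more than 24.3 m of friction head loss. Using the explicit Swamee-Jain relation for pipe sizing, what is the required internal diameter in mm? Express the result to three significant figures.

Swamee-Jain (Type III): D = 0.66·[ε^1.25·(LQ²/(gh_f))^4.75 + ν·Q^9.4·(L/(gh_f))^5.2]^0.04
LQ²/(gh_f) = 1.079; L/(gh_f) = 7.635
Term 1 = ε^1.25·(…)^4.75 = 7.55×10^-8; Term 2 = ν·Q^9.4·(…)^5.2 = 5.66×10^-6
D = 0.66·(7.55×10^-8 + 5.66×10^-6)^0.04 = 0.4073 m = 407 mm
Check: V = 2.89 m/s, Re = 8.22×10^5, f = 0.01208, h_f = 22.9 m ≈ 24.3 m ✓

D ≈ 407 mm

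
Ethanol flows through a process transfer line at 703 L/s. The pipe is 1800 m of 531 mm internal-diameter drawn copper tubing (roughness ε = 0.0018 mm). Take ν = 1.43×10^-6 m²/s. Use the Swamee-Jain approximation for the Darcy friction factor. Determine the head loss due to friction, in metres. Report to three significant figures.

V = 4Q/(πD²) = 4·0.703/(π·0.531²) = 3.175 m/s
Re = VD/ν = 3.175·0.531/1.43×10^-6 = 1.18×10^6 → turbulent
ε/D = 0.0018/531 = 3.39×10^-6
Swamee-Jain: f = 0.01139
h_f = f(L/D)V²/(2g) = 0.01139·(1800/0.531)·3.175²/(2·9.81) = 19.83 m

h_f ≈ 19.8 m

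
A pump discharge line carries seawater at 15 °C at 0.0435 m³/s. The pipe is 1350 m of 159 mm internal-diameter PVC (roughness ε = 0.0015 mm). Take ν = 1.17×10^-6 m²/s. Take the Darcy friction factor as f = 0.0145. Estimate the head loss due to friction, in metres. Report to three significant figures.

h_f ≈ 30.1 m

V = 4Q/(πD²) = 4·0.0435/(π·0.159²) = 2.191 m/s
h_f = f(L/D)V²/(2g) = 0.01450·(1350/0.159)·2.191²/(2·9.81) = 30.12 m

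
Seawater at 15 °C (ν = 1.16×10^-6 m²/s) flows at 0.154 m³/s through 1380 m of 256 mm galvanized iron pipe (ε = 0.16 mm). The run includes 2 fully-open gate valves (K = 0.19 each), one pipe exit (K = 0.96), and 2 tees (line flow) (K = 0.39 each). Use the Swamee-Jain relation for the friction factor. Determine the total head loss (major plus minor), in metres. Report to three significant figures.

H_L ≈ 46.0 m

V = 4Q/(πD²) = 2.992 m/s; V²/2g = 0.4562 m
Re = 6.60×10^5, ε/D = 6.25×10^-4 → f = 0.01832 (Swamee-Jain)
Major: h_f = f(L/D)·V²/2g = 0.01832·5391·0.4562 = 45.05 m
Minor: ΣK = 2.12; h_m = ΣK·V²/2g = 0.9672 m
Total H_L = 45.05 + 0.9672 = 46.02 m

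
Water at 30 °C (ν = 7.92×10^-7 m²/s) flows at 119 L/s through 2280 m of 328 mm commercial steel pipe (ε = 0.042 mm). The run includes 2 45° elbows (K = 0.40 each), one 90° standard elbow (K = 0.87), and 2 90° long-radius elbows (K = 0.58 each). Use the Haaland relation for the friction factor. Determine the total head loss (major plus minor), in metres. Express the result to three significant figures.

V = 4Q/(πD²) = 1.408 m/s; V²/2g = 0.1011 m
Re = 5.83×10^5, ε/D = 1.28×10^-4 → f = 0.01435 (Haaland)
Major: h_f = f(L/D)·V²/2g = 0.01435·6951·0.1011 = 10.08 m
Minor: ΣK = 2.83; h_m = ΣK·V²/2g = 0.2861 m
Total H_L = 10.08 + 0.2861 = 10.37 m

H_L ≈ 10.4 m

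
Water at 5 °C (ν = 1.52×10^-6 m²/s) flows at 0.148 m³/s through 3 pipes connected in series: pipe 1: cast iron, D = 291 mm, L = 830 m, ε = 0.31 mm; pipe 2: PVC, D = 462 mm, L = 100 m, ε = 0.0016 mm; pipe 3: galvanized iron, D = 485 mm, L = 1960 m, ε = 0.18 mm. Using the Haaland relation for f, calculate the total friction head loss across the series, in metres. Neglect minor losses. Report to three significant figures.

H ≈ 17.2 m

Pipe 1: V = 2.225 m/s, Re = 4.26×10^5, ε/D = 0.00107, f = 0.02056, h_1 = f(L/D)V²/2g = 14.80 m
Pipe 2: V = 0.8829 m/s, Re = 2.68×10^5, ε/D = 3.46×10^-6, f = 0.01467, h_2 = f(L/D)V²/2g = 0.1262 m
Pipe 3: V = 0.8011 m/s, Re = 2.56×10^5, ε/D = 3.71×10^-4, f = 0.01752, h_3 = f(L/D)V²/2g = 2.315 m
Series → Q common, losses add: H = Σh = 17.25 m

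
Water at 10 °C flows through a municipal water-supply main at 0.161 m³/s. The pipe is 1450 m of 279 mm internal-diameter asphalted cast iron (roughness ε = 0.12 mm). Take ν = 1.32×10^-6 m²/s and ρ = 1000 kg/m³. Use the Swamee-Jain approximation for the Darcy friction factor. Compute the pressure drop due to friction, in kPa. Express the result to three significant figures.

V = 4Q/(πD²) = 4·0.161/(π·0.279²) = 2.633 m/s
Re = VD/ν = 2.633·0.279/1.32×10^-6 = 5.57×10^5 → turbulent
ε/D = 0.12/279 = 4.30×10^-4
Swamee-Jain: f = 0.01722
h_f = f(L/D)V²/(2g) = 0.01722·(1450/0.279)·2.633²/(2·9.81) = 31.64 m
Δp = ρg·h_f = 1000·9.81·31.64 = 310.4 kPa

Δp ≈ 310 kPa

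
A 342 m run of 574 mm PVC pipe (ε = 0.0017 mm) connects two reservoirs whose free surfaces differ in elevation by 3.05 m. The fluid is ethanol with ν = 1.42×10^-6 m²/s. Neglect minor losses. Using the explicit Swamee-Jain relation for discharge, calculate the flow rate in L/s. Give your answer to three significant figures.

Q ≈ 769 L/s

Swamee-Jain (Type II): Q = -0.965·√(gD⁵h_f/L)·ln[ε/(3.7D) + √(3.17ν²L/(gD³h_f))]
√(gD⁵h_f/L) = √(9.81·0.574⁵·3.05/342) = 0.07383
ε/(3.7D) = 8.00×10^-7; √(3.17ν²L/(gD³h_f)) = 1.97×10^-5
Q = -0.965·0.07383·ln(2.046×10^-5) = 0.7693 m³/s
Check: V = 2.97 m/s, Re = 1.20×10^6, f = 0.01134, h_f = 3.04 m ≈ 3.05 m ✓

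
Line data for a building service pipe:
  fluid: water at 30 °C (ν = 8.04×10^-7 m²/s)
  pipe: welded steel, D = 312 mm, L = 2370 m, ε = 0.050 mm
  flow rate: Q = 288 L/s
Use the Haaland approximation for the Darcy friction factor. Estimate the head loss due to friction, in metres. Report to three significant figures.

h_f ≈ 76.1 m

V = 4Q/(πD²) = 4·0.288/(π·0.312²) = 3.767 m/s
Re = VD/ν = 3.767·0.312/8.04×10^-7 = 1.46×10^6 → turbulent
ε/D = 0.050/312 = 1.60×10^-4
Haaland: f = 0.01386
h_f = f(L/D)V²/(2g) = 0.01386·(2370/0.312)·3.767²/(2·9.81) = 76.12 m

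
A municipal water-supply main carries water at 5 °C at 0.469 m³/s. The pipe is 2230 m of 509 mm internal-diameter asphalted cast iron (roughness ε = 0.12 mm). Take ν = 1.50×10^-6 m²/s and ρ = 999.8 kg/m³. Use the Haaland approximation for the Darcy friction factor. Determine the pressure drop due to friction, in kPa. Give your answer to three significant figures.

V = 4Q/(πD²) = 4·0.469/(π·0.509²) = 2.305 m/s
Re = VD/ν = 2.305·0.509/1.50×10^-6 = 7.82×10^5 → turbulent
ε/D = 0.12/509 = 2.36×10^-4
Haaland: f = 0.01517
h_f = f(L/D)V²/(2g) = 0.01517·(2230/0.509)·2.305²/(2·9.81) = 17.99 m
Δp = ρg·h_f = 999.8·9.81·17.99 = 176.5 kPa

Δp ≈ 176 kPa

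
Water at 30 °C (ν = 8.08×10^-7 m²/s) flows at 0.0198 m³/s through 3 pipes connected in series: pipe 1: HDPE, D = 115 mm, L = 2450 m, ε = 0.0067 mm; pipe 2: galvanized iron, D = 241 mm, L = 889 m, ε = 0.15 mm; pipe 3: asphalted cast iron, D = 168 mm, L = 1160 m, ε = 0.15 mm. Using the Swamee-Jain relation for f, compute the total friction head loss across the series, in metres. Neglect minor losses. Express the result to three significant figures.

H ≈ 66.8 m

Pipe 1: V = 1.906 m/s, Re = 2.71×10^5, ε/D = 5.83×10^-5, f = 0.01526, h_1 = f(L/D)V²/2g = 60.22 m
Pipe 2: V = 0.4341 m/s, Re = 1.29×10^5, ε/D = 6.22×10^-4, f = 0.02034, h_2 = f(L/D)V²/2g = 0.7205 m
Pipe 3: V = 0.8932 m/s, Re = 1.86×10^5, ε/D = 8.93×10^-4, f = 0.02086, h_3 = f(L/D)V²/2g = 5.857 m
Series → Q common, losses add: H = Σh = 66.80 m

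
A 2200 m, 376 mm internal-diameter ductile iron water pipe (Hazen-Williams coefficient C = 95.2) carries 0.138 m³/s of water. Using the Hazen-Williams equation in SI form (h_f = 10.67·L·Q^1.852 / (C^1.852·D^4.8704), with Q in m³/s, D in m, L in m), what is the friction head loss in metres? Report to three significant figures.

h_f ≈ 15.2 m

h_f = 10.67·2200·0.138^1.852 / (95.2^1.852·0.376^4.8704) = 15.21 m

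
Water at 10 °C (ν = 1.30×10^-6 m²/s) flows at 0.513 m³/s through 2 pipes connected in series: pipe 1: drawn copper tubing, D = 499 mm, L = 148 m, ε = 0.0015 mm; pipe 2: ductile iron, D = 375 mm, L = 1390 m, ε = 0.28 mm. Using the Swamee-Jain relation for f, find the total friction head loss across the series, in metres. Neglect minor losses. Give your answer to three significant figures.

H ≈ 77.3 m

Pipe 1: V = 2.623 m/s, Re = 1.01×10^6, ε/D = 3.01×10^-6, f = 0.01167, h_1 = f(L/D)V²/2g = 1.214 m
Pipe 2: V = 4.645 m/s, Re = 1.34×10^6, ε/D = 7.47×10^-4, f = 0.01867, h_2 = f(L/D)V²/2g = 76.11 m
Series → Q common, losses add: H = Σh = 77.33 m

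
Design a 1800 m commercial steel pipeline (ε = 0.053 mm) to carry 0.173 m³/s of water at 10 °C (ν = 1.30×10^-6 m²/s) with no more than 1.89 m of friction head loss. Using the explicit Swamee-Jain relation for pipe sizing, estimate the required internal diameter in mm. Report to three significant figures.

Swamee-Jain (Type III): D = 0.66·[ε^1.25·(LQ²/(gh_f))^4.75 + ν·Q^9.4·(L/(gh_f))^5.2]^0.04
LQ²/(gh_f) = 2.906; L/(gh_f) = 97.08
Term 1 = ε^1.25·(…)^4.75 = 7.17×10^-4; Term 2 = ν·Q^9.4·(…)^5.2 = 0.00193
D = 0.66·(7.17×10^-4 + 0.00193)^0.04 = 0.5205 m = 521 mm
Check: V = 0.813 m/s, Re = 3.26×10^5, f = 0.01528, h_f = 1.78 m ≈ 1.89 m ✓

D ≈ 521 mm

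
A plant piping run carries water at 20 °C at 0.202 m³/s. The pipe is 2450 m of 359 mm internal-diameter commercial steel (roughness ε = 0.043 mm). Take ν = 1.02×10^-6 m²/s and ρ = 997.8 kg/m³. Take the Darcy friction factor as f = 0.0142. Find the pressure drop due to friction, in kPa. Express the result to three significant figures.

V = 4Q/(πD²) = 4·0.202/(π·0.359²) = 1.996 m/s
h_f = f(L/D)V²/(2g) = 0.01420·(2450/0.359)·1.996²/(2·9.81) = 19.67 m
Δp = ρg·h_f = 997.8·9.81·19.67 = 192.5 kPa

Δp ≈ 193 kPa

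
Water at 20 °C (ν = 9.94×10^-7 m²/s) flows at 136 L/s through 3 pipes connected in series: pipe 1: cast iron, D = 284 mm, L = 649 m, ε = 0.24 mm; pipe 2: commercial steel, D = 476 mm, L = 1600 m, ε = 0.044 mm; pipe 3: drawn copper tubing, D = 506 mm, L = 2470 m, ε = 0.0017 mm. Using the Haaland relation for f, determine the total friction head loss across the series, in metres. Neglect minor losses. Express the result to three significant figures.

Pipe 1: V = 2.147 m/s, Re = 6.13×10^5, ε/D = 8.45×10^-4, f = 0.01938, h_1 = f(L/D)V²/2g = 10.40 m
Pipe 2: V = 0.7642 m/s, Re = 3.66×10^5, ε/D = 9.24×10^-5, f = 0.01475, h_2 = f(L/D)V²/2g = 1.476 m
Pipe 3: V = 0.6763 m/s, Re = 3.44×10^5, ε/D = 3.36×10^-6, f = 0.01401, h_3 = f(L/D)V²/2g = 1.594 m
Series → Q common, losses add: H = Σh = 13.47 m

H ≈ 13.5 m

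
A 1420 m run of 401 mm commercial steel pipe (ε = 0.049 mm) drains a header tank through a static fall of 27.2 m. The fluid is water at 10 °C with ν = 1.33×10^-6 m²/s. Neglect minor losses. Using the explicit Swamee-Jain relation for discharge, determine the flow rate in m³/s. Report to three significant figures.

Q ≈ 0.418 m³/s

Swamee-Jain (Type II): Q = -0.965·√(gD⁵h_f/L)·ln[ε/(3.7D) + √(3.17ν²L/(gD³h_f))]
√(gD⁵h_f/L) = √(9.81·0.401⁵·27.2/1420) = 0.04414
ε/(3.7D) = 3.30×10^-5; √(3.17ν²L/(gD³h_f)) = 2.15×10^-5
Q = -0.965·0.04414·ln(5.454×10^-5) = 0.4181 m³/s
Check: V = 3.31 m/s, Re = 9.98×10^5, f = 0.01382, h_f = 27.4 m ≈ 27.2 m ✓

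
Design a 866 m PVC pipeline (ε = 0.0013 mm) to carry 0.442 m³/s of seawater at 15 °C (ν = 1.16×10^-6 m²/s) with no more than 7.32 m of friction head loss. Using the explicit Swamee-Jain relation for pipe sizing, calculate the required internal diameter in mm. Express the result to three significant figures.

Swamee-Jain (Type III): D = 0.66·[ε^1.25·(LQ²/(gh_f))^4.75 + ν·Q^9.4·(L/(gh_f))^5.2]^0.04
LQ²/(gh_f) = 2.356; L/(gh_f) = 12.06
Term 1 = ε^1.25·(…)^4.75 = 2.57×10^-6; Term 2 = ν·Q^9.4·(…)^5.2 = 2.26×10^-4
D = 0.66·(2.57×10^-6 + 2.26×10^-4)^0.04 = 0.4720 m = 472 mm
Check: V = 2.53 m/s, Re = 1.03×10^6, f = 0.01162, h_f = 6.94 m ≈ 7.32 m ✓

D ≈ 472 mm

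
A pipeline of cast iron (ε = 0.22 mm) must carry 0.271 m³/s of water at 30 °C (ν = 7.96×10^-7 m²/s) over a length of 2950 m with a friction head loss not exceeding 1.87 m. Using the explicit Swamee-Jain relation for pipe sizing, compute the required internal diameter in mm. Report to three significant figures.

D ≈ 700 mm

Swamee-Jain (Type III): D = 0.66·[ε^1.25·(LQ²/(gh_f))^4.75 + ν·Q^9.4·(L/(gh_f))^5.2]^0.04
LQ²/(gh_f) = 11.81; L/(gh_f) = 160.8
Term 1 = ε^1.25·(…)^4.75 = 3.32; Term 2 = ν·Q^9.4·(…)^5.2 = 1.11
D = 0.66·(3.32 + 1.11)^0.04 = 0.7005 m = 700 mm
Check: V = 0.703 m/s, Re = 6.19×10^5, f = 0.01626, h_f = 1.73 m ≈ 1.87 m ✓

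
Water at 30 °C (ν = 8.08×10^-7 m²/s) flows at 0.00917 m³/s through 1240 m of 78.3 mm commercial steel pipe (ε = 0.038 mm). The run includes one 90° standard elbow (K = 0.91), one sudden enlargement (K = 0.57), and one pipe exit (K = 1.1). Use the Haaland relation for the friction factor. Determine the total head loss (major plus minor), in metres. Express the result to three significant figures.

H_L ≈ 55.2 m

V = 4Q/(πD²) = 1.904 m/s; V²/2g = 0.1848 m
Re = 1.85×10^5, ε/D = 4.85×10^-4 → f = 0.01869 (Haaland)
Major: h_f = f(L/D)·V²/2g = 0.01869·15837·0.1848 = 54.73 m
Minor: ΣK = 2.58; h_m = ΣK·V²/2g = 0.4769 m
Total H_L = 54.73 + 0.4769 = 55.20 m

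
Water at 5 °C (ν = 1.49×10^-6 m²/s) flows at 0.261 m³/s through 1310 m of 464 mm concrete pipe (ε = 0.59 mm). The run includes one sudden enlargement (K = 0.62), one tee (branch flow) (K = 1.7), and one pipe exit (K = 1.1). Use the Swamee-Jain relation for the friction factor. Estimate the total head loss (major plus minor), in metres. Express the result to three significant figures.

H_L ≈ 7.78 m

V = 4Q/(πD²) = 1.544 m/s; V²/2g = 0.1214 m
Re = 4.81×10^5, ε/D = 0.00127 → f = 0.02148 (Swamee-Jain)
Major: h_f = f(L/D)·V²/2g = 0.02148·2823·0.1214 = 7.365 m
Minor: ΣK = 3.42; h_m = ΣK·V²/2g = 0.4153 m
Total H_L = 7.365 + 0.4153 = 7.780 m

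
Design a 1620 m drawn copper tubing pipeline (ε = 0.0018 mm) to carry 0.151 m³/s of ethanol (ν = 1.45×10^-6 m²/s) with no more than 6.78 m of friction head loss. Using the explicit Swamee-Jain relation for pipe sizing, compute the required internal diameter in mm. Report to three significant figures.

Swamee-Jain (Type III): D = 0.66·[ε^1.25·(LQ²/(gh_f))^4.75 + ν·Q^9.4·(L/(gh_f))^5.2]^0.04
LQ²/(gh_f) = 0.5554; L/(gh_f) = 24.36
Term 1 = ε^1.25·(…)^4.75 = 4.03×10^-9; Term 2 = ν·Q^9.4·(…)^5.2 = 4.51×10^-7
D = 0.66·(4.03×10^-9 + 4.51×10^-7)^0.04 = 0.3680 m = 368 mm
Check: V = 1.42 m/s, Re = 3.60×10^5, f = 0.01396, h_f = 6.31 m ≈ 6.78 m ✓

D ≈ 368 mm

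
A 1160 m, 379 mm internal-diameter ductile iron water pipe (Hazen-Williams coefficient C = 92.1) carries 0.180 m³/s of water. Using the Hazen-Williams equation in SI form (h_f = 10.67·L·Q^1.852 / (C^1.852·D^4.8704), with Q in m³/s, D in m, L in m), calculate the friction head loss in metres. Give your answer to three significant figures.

h_f ≈ 13.4 m

h_f = 10.67·1160·0.180^1.852 / (92.1^1.852·0.379^4.8704) = 13.42 m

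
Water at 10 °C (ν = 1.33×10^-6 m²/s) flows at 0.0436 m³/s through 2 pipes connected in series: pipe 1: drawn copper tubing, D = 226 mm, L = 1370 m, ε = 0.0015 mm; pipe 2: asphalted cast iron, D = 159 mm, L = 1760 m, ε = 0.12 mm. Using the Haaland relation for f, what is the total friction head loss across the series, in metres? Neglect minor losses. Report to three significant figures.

Pipe 1: V = 1.087 m/s, Re = 1.85×10^5, ε/D = 6.64×10^-6, f = 0.01578, h_1 = f(L/D)V²/2g = 5.759 m
Pipe 2: V = 2.196 m/s, Re = 2.63×10^5, ε/D = 7.55×10^-4, f = 0.01955, h_2 = f(L/D)V²/2g = 53.19 m
Series → Q common, losses add: H = Σh = 58.95 m

H ≈ 58.9 m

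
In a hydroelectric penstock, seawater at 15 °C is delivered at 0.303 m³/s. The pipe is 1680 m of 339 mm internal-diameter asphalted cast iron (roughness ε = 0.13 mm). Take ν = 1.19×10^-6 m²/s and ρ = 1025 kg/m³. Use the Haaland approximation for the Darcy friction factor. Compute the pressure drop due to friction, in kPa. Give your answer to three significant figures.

V = 4Q/(πD²) = 4·0.303/(π·0.339²) = 3.357 m/s
Re = VD/ν = 3.357·0.339/1.19×10^-6 = 9.56×10^5 → turbulent
ε/D = 0.13/339 = 3.83×10^-4
Haaland: f = 0.01633
h_f = f(L/D)V²/(2g) = 0.01633·(1680/0.339)·3.357²/(2·9.81) = 46.50 m
Δp = ρg·h_f = 1025·9.81·46.50 = 467.5 kPa

Δp ≈ 468 kPa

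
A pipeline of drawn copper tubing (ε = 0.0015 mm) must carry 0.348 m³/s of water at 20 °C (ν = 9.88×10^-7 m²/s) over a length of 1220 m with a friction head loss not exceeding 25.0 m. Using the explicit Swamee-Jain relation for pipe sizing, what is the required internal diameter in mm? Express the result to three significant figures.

Swamee-Jain (Type III): D = 0.66·[ε^1.25·(LQ²/(gh_f))^4.75 + ν·Q^9.4·(L/(gh_f))^5.2]^0.04
LQ²/(gh_f) = 0.6024; L/(gh_f) = 4.975
Term 1 = ε^1.25·(…)^4.75 = 4.73×10^-9; Term 2 = ν·Q^9.4·(…)^5.2 = 2.04×10^-7
D = 0.66·(4.73×10^-9 + 2.04×10^-7)^0.04 = 0.3567 m = 357 mm
Check: V = 3.48 m/s, Re = 1.26×10^6, f = 0.01129, h_f = 23.9 m ≈ 25.0 m ✓

D ≈ 357 mm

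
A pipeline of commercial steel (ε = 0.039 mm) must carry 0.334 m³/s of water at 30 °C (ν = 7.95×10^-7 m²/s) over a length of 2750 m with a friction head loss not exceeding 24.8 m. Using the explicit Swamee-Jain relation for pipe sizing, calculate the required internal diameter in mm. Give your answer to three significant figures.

Swamee-Jain (Type III): D = 0.66·[ε^1.25·(LQ²/(gh_f))^4.75 + ν·Q^9.4·(L/(gh_f))^5.2]^0.04
LQ²/(gh_f) = 1.261; L/(gh_f) = 11.30
Term 1 = ε^1.25·(…)^4.75 = 9.27×10^-6; Term 2 = ν·Q^9.4·(…)^5.2 = 7.95×10^-6
D = 0.66·(9.27×10^-6 + 7.95×10^-6)^0.04 = 0.4256 m = 426 mm
Check: V = 2.35 m/s, Re = 1.26×10^6, f = 0.01313, h_f = 23.8 m ≈ 24.8 m ✓

D ≈ 426 mm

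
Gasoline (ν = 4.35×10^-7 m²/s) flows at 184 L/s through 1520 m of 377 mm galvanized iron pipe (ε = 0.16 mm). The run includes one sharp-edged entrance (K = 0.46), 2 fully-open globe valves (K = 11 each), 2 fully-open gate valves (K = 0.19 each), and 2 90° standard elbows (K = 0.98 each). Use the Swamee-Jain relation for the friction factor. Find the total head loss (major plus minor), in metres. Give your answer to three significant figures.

V = 4Q/(πD²) = 1.648 m/s; V²/2g = 0.1385 m
Re = 1.43×10^6, ε/D = 4.24×10^-4 → f = 0.01659 (Swamee-Jain)
Major: h_f = f(L/D)·V²/2g = 0.01659·4032·0.1385 = 9.263 m
Minor: ΣK = 24.8; h_m = ΣK·V²/2g = 3.434 m
Total H_L = 9.263 + 3.434 = 12.70 m

H_L ≈ 12.7 m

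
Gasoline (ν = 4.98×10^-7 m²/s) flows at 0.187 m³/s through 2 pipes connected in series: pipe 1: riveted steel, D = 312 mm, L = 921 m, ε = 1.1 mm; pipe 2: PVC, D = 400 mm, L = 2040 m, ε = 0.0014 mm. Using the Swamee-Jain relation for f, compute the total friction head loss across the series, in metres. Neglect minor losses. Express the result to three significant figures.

Pipe 1: V = 2.446 m/s, Re = 1.53×10^6, ε/D = 0.00353, f = 0.02752, h_1 = f(L/D)V²/2g = 24.77 m
Pipe 2: V = 1.488 m/s, Re = 1.20×10^6, ε/D = 3.50×10^-6, f = 0.01136, h_2 = f(L/D)V²/2g = 6.542 m
Series → Q common, losses add: H = Σh = 31.31 m

H ≈ 31.3 m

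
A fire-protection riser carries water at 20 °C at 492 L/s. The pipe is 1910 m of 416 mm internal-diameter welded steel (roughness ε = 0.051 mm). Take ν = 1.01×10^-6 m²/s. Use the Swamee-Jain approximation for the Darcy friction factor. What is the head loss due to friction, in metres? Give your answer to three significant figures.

V = 4Q/(πD²) = 4·0.492/(π·0.416²) = 3.620 m/s
Re = VD/ν = 3.620·0.416/1.01×10^-6 = 1.49×10^6 → turbulent
ε/D = 0.051/416 = 1.23×10^-4
Swamee-Jain: f = 0.01346
h_f = f(L/D)V²/(2g) = 0.01346·(1910/0.416)·3.620²/(2·9.81) = 41.29 m

h_f ≈ 41.3 m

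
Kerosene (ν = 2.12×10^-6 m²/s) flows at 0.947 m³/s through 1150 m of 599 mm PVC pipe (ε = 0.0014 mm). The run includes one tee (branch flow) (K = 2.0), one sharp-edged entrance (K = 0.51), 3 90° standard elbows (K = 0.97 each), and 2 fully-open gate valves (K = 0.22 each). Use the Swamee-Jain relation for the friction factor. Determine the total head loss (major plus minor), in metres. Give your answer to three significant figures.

H_L ≈ 16.4 m

V = 4Q/(πD²) = 3.361 m/s; V²/2g = 0.5756 m
Re = 9.50×10^5, ε/D = 2.34×10^-6 → f = 0.01177 (Swamee-Jain)
Major: h_f = f(L/D)·V²/2g = 0.01177·1920·0.5756 = 13.00 m
Minor: ΣK = 5.86; h_m = ΣK·V²/2g = 3.373 m
Total H_L = 13.00 + 3.373 = 16.38 m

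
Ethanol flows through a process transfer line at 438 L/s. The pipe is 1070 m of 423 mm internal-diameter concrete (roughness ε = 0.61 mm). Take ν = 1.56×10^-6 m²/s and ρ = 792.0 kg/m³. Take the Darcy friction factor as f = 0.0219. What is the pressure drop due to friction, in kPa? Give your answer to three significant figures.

Δp ≈ 213 kPa

V = 4Q/(πD²) = 4·0.438/(π·0.423²) = 3.117 m/s
h_f = f(L/D)V²/(2g) = 0.02190·(1070/0.423)·3.117²/(2·9.81) = 27.43 m
Δp = ρg·h_f = 792.0·9.81·27.43 = 213.1 kPa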